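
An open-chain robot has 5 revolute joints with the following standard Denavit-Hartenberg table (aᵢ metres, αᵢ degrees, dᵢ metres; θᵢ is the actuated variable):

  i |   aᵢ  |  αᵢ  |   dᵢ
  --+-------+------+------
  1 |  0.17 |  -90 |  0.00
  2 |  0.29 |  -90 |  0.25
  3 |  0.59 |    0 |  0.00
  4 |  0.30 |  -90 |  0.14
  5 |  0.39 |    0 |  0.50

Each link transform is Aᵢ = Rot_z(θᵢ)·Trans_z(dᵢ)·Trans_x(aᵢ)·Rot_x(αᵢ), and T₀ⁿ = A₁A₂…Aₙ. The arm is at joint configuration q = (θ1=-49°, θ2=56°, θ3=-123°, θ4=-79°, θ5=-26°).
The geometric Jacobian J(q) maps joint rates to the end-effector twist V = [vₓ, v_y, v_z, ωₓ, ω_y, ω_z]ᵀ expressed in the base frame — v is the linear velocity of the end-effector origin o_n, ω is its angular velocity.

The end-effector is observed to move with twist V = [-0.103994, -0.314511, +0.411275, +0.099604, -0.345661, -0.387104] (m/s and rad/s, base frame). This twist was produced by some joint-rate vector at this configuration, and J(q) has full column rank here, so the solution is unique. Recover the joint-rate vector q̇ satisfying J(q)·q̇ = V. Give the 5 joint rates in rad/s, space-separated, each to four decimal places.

o_n = [0.3690, 1.0460, 0.5074]
J₁: ẑ×o_n = [-1.0460, 0.3690, 0.0000], ω = ẑ
J2: z=[0.7547, 0.6561, 0.0000] o=[0.1115, -0.1283, 0.0000] → [0.3329, -0.3830, 0.7173, 0.7547, 0.6561, 0.0000]
J3: z=[-0.5439, 0.6257, -0.5592] o=[0.4066, -0.0867, -0.2404] → [1.1013, 0.4278, -0.5925, -0.5439, 0.6257, -0.5592]
J4: z=[-0.5439, 0.6257, -0.5592] o=[0.6622, 0.3736, 0.0260] → [0.6772, 0.4258, -0.1823, -0.5439, 0.6257, -0.5592]
J5: z=[0.5623, 0.7664, 0.3106] o=[0.3991, 0.5048, 0.1783] → [0.0842, -0.1944, 0.3274, 0.5623, 0.7664, 0.3106]
q̇ = J⁺·V = [-0.5240, 0.0190, -0.9620, 0.6150, -0.1840]

-0.5240 0.0190 -0.9620 0.6150 -0.1840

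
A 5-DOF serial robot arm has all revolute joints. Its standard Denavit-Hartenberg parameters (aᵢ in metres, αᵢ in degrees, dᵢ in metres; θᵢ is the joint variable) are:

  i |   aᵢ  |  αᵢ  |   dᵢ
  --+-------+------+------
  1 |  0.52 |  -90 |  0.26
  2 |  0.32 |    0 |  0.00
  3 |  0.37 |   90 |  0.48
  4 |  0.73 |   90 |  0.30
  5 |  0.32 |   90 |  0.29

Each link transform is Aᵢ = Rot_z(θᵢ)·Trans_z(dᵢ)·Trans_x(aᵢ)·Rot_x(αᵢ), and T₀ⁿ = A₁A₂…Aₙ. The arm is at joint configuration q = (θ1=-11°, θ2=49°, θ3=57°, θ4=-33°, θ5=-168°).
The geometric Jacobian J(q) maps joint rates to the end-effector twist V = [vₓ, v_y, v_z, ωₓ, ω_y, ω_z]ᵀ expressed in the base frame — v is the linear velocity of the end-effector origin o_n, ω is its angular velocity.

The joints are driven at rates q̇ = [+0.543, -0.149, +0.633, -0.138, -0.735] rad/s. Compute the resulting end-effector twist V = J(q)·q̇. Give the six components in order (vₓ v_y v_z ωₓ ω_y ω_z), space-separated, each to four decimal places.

0.0716 0.4285 0.0360 -0.0286 1.1266 0.1962

o_n = [0.7867, -0.1431, -0.5859]
J₁: ẑ×o_n = [0.1431, 0.7867, -0.0000], ω = ẑ
J2: z=[0.1908, 0.9816, 0.0000] o=[0.5104, -0.0992, 0.2600] → [-0.8303, 0.1614, -0.2795, 0.1908, 0.9816, 0.0000]
J3: z=[0.1908, 0.9816, 0.0000] o=[0.7165, -0.1393, 0.0185] → [-0.5933, 0.1153, -0.0696, 0.1908, 0.9816, 0.0000]
J4: z=[0.9436, -0.1834, -0.2756] o=[0.7080, 0.3514, -0.3372] → [-0.0907, 0.2130, -0.4521, 0.9436, -0.1834, -0.2756]
J5: z=[-0.0127, -0.8519, 0.5235] o=[0.7496, -0.0617, -1.0084] → [-0.3174, 0.0248, 0.0326, -0.0127, -0.8519, 0.5235]
V = J·q̇ = [0.0716, 0.4285, 0.0360, -0.0286, 1.1266, 0.1962]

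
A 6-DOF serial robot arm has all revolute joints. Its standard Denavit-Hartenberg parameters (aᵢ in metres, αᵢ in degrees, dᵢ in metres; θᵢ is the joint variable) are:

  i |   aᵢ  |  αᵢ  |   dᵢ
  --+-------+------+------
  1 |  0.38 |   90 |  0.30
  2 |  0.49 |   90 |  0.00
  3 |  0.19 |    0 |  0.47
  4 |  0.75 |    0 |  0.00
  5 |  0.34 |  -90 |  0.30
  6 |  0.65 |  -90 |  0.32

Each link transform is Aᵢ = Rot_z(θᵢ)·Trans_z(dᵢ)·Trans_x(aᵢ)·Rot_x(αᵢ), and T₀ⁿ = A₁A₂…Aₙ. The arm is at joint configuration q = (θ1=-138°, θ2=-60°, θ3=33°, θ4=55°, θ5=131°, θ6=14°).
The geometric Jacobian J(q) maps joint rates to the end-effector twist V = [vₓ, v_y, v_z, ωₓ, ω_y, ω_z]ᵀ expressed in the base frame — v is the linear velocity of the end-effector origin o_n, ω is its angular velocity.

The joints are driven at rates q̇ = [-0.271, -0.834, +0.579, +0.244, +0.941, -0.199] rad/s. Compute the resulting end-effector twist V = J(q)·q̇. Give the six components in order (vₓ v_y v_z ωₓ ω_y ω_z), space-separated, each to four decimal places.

o_n = [0.0708, 0.0550, -0.1125]
J₁: ẑ×o_n = [-0.0550, 0.0708, 0.0000], ω = ẑ
J2: z=[-0.6691, 0.7431, 0.0000] o=[-0.2824, -0.2543, 0.3000] → [-0.3065, -0.2760, -0.4694, -0.6691, 0.7431, 0.0000]
J3: z=[0.6436, 0.5795, -0.5000] o=[-0.4645, -0.4182, -0.1244] → [0.2435, -0.2753, -0.0057, 0.6436, 0.5795, -0.5000]
J4: z=[0.6436, 0.5795, -0.5000] o=[-0.2904, -0.1223, -0.4974] → [0.3116, -0.4283, -0.0953, 0.6436, 0.5795, -0.5000]
J5: z=[0.6436, 0.5795, -0.5000] o=[-0.8017, 0.4260, -0.5200] → [0.0506, -0.6985, -0.7444, 0.6436, 0.5795, -0.5000]
J6: z=[0.2862, -0.7881, -0.5450] o=[-0.3673, 0.5292, -0.4412] → [-0.5175, -0.3328, 0.2095, 0.2862, -0.7881, -0.5450]
V = J·q̇ = [0.6382, -0.6440, -0.3772, 1.6364, 0.5593, -1.0445]

0.6382 -0.6440 -0.3772 1.6364 0.5593 -1.0445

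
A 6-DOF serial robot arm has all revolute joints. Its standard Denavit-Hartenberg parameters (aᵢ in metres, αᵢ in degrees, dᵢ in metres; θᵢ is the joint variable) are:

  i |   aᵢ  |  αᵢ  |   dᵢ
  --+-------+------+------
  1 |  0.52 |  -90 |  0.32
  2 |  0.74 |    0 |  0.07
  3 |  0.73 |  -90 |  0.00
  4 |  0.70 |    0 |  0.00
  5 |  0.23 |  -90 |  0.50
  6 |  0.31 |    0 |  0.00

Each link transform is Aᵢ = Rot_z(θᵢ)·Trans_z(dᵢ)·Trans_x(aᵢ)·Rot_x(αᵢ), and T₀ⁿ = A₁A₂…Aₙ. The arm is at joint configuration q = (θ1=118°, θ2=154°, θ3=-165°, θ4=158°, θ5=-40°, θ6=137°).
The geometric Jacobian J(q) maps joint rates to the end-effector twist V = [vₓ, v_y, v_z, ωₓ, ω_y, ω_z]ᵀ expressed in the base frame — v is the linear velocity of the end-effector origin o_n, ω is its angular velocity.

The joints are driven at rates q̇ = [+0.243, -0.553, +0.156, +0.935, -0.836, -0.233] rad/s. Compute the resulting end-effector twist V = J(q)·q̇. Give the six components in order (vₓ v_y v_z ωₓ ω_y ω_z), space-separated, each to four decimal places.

-0.5229 -0.2106 -0.3144 0.3434 0.4327 0.1851

o_n = [0.1779, 0.0809, -0.2725]
J₁: ẑ×o_n = [-0.0809, 0.1779, 0.0000], ω = ẑ
J2: z=[-0.8829, -0.4695, 0.0000] o=[-0.2441, 0.4591, 0.3200] → [0.2782, -0.5232, 0.5321, -0.8829, -0.4695, 0.0000]
J3: z=[-0.8829, -0.4695, 0.0000] o=[0.0063, -0.1610, -0.0044] → [0.1259, -0.2367, -0.1330, -0.8829, -0.4695, 0.0000]
J4: z=[-0.0896, 0.1685, -0.9816] o=[-0.3301, 0.4717, 0.1349] → [-0.4522, -0.5352, -0.0506, -0.0896, 0.1685, -0.9816]
J5: z=[-0.0896, 0.1685, -0.9816] o=[0.2005, 0.0323, 0.0111] → [-0.0000, -0.0032, -0.0006, -0.0896, 0.1685, -0.9816]
J6: z=[-0.0076, -0.9857, -0.1685] o=[0.3848, 0.1183, -0.5004] → [-0.2309, 0.0366, -0.2036, -0.0076, -0.9857, -0.1685]
V = J·q̇ = [-0.5229, -0.2106, -0.3144, 0.3434, 0.4327, 0.1851]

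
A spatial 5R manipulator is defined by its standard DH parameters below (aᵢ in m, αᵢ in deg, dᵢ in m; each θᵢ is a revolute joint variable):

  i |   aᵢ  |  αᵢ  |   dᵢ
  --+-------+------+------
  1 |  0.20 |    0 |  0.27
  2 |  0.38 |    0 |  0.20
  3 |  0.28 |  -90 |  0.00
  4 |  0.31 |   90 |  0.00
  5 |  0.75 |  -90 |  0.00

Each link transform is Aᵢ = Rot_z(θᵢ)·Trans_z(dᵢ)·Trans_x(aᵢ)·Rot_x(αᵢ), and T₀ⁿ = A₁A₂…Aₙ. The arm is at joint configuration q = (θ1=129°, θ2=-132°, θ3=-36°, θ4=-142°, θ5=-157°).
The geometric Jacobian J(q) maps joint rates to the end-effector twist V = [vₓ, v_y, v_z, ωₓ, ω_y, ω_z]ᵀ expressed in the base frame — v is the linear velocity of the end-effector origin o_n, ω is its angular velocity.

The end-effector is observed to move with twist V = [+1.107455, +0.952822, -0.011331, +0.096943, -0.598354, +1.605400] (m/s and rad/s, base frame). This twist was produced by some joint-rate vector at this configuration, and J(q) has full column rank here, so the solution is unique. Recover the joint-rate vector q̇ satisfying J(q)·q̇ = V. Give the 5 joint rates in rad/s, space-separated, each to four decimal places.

0.3290 0.9710 -0.2730 -0.4040 -0.7340

o_n = [0.5197, -0.4570, 0.2358]
J₁: ẑ×o_n = [0.4570, 0.5197, -0.0000], ω = ẑ
J2: z=[0.0000, 0.0000, 1.0000] o=[-0.1259, 0.1554, 0.2700] → [0.6125, 0.6456, -0.0000, 0.0000, 0.0000, 1.0000]
J3: z=[0.0000, 0.0000, 1.0000] o=[0.2536, 0.1355, 0.4700] → [0.5926, 0.2661, -0.0000, 0.0000, 0.0000, 1.0000]
J4: z=[0.6293, 0.7771, 0.0000] o=[0.4712, -0.0407, 0.4700] → [-0.1820, 0.1474, -0.2997, 0.6293, 0.7771, 0.0000]
J5: z=[-0.4785, 0.3874, -0.7880] o=[0.2814, 0.1131, 0.6609] → [-0.6139, -0.3912, 0.1804, -0.4785, 0.3874, -0.7880]
q̇ = J⁺·V = [0.3290, 0.9710, -0.2730, -0.4040, -0.7340]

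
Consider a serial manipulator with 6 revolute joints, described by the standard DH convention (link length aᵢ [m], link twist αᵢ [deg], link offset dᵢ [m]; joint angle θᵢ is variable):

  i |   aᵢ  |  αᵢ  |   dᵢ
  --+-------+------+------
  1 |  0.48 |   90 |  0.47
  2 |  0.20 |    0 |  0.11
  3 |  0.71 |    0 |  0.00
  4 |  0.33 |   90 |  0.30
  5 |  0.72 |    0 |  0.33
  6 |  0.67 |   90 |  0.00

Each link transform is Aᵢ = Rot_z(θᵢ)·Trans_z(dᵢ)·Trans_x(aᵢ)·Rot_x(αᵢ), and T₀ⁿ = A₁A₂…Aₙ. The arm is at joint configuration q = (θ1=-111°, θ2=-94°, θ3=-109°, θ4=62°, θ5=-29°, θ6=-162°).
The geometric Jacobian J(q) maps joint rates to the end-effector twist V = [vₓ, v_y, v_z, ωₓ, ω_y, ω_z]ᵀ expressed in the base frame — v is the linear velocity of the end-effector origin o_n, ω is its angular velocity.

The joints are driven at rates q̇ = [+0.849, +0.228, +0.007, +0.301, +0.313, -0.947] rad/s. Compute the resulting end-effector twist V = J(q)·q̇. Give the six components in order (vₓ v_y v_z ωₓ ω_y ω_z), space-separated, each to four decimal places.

o_n = [0.0495, 0.6557, 0.6143]
J₁: ẑ×o_n = [-0.6557, 0.0495, 0.0000], ω = ẑ
J2: z=[-0.9336, 0.3584, 0.0000] o=[-0.1720, -0.4481, 0.4700] → [0.0517, 0.1347, -1.1099, -0.9336, 0.3584, 0.0000]
J3: z=[-0.9336, 0.3584, 0.0000] o=[-0.2697, -0.3957, 0.2705] → [0.1232, 0.3210, -1.0960, -0.9336, 0.3584, 0.0000]
J4: z=[-0.9336, 0.3584, 0.0000] o=[-0.0355, 0.2145, 0.5479] → [0.0238, 0.0620, -0.4424, -0.9336, 0.3584, 0.0000]
J5: z=[0.2255, 0.5875, 0.7771] o=[-0.2237, 0.5614, 0.3402] → [0.0877, 0.1505, -0.1392, 0.2255, 0.5875, 0.7771]
J6: z=[0.2255, 0.5875, 0.7771] o=[0.3520, 1.0871, 0.2004] → [0.5784, -0.3284, 0.0805, 0.2255, 0.5875, 0.7771]
V = J·q̇ = [-1.0572, 0.4518, -0.5137, -0.6434, -0.1804, 0.3563]

-1.0572 0.4518 -0.5137 -0.6434 -0.1804 0.3563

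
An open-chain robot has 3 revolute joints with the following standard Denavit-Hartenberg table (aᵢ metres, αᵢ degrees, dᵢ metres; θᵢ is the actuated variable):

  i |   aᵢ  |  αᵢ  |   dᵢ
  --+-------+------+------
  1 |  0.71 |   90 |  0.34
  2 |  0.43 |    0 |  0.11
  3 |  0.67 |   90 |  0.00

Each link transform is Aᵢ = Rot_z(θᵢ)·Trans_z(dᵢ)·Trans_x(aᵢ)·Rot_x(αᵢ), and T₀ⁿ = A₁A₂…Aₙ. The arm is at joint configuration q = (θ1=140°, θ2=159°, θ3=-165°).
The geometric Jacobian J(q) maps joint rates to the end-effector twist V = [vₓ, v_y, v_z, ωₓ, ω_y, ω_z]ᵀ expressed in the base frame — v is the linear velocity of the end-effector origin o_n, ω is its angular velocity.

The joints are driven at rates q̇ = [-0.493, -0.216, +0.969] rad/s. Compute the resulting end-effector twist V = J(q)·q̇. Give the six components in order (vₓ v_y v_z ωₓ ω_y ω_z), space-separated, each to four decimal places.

0.2846 0.3886 0.5885 0.4840 0.5768 -0.4930

o_n = [-0.6761, 0.7109, 0.4241]
J₁: ẑ×o_n = [-0.7109, -0.6761, 0.0000], ω = ẑ
J2: z=[0.6428, 0.7660, 0.0000] o=[-0.5439, 0.4564, 0.3400] → [0.0644, -0.0540, 0.2649, 0.6428, 0.7660, 0.0000]
J3: z=[0.6428, 0.7660, 0.0000] o=[-0.1657, 0.2826, 0.4941] → [-0.0536, 0.0450, 0.6663, 0.6428, 0.7660, 0.0000]
V = J·q̇ = [0.2846, 0.3886, 0.5885, 0.4840, 0.5768, -0.4930]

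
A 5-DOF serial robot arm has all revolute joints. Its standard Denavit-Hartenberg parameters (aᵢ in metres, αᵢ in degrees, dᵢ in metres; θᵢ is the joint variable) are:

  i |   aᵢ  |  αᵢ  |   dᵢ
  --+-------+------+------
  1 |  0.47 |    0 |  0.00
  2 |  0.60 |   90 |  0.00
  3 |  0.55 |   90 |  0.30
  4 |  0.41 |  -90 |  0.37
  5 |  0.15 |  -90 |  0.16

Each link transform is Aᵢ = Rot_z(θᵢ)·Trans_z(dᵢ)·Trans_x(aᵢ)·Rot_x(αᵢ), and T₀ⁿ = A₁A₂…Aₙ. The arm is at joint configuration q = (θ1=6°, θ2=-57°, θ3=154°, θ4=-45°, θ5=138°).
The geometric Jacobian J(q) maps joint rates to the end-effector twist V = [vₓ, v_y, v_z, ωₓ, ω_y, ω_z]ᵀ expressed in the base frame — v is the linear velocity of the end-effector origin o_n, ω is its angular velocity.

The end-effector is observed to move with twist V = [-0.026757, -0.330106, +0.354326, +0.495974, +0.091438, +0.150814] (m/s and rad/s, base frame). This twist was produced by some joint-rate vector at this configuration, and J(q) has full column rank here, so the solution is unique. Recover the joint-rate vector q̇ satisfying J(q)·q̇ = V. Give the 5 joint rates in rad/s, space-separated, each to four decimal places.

o_n = [0.2679, -0.0255, 0.6256]
J₁: ẑ×o_n = [0.0255, 0.2679, -0.0000], ω = ẑ
J2: z=[0.0000, 0.0000, 1.0000] o=[0.4674, 0.0491, 0.0000] → [0.0747, -0.1995, 0.0000, 0.0000, 0.0000, 1.0000]
J3: z=[-0.7771, -0.6293, 0.0000] o=[0.8450, -0.4172, 0.0000] → [-0.3937, 0.4862, -0.6676, -0.7771, -0.6293, 0.0000]
J4: z=[0.2759, -0.3407, 0.8988] o=[0.3008, -0.2218, 0.2411] → [-0.3074, -0.1356, 0.0429, 0.2759, -0.3407, 0.8988]
J5: z=[-0.9495, 0.0489, 0.3100] o=[0.4642, 0.0371, 0.7007] → [0.0157, -0.1322, 0.0691, -0.9495, 0.0489, 0.3100]
q̇ = J⁺·V = [-0.1890, -0.2480, -0.4840, 0.6340, 0.0580]

-0.1890 -0.2480 -0.4840 0.6340 0.0580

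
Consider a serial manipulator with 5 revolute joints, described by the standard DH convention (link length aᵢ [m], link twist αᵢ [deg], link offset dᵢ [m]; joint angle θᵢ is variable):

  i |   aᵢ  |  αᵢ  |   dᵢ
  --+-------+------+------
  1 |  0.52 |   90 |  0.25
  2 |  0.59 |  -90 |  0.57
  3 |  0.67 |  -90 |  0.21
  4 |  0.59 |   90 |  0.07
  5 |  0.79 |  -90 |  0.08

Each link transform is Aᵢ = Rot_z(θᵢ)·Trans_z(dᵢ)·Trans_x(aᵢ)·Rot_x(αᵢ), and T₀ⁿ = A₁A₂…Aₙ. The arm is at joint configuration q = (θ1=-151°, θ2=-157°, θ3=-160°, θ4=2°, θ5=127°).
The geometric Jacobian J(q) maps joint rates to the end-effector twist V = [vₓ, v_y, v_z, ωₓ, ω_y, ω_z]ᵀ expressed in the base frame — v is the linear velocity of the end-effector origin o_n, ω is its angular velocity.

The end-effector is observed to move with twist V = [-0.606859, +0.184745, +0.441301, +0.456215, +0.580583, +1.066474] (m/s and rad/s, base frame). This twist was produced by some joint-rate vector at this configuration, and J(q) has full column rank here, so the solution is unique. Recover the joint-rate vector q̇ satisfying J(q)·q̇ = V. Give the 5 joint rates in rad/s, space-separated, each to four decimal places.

-0.3790 0.2090 -0.6990 0.0940 -0.8980

o_n = [-1.2063, 1.0440, -0.0484]
J₁: ẑ×o_n = [-1.0440, -1.2063, 0.0000], ω = ẑ
J2: z=[-0.4848, 0.8746, 0.0000] o=[-0.4548, -0.2521, 0.2500] → [-0.2609, -0.1446, 0.0290, -0.4848, 0.8746, 0.0000]
J3: z=[-0.3417, -0.1894, -0.9205] o=[-0.2561, 0.5097, 0.0195] → [0.5046, 0.8515, -0.3626, -0.3417, -0.1894, -0.9205]
J4: z=[-0.1802, 0.9745, -0.1336] o=[-0.9459, 0.3894, 0.0722] → [-0.0300, 0.0131, 0.1359, -0.1802, 0.9745, -0.1336]
J5: z=[-0.3737, -0.1935, -0.9071] o=[-1.4953, 0.3906, 0.2983] → [0.6597, -0.3917, -0.1882, -0.3737, -0.1935, -0.9071]
q̇ = J⁺·V = [-0.3790, 0.2090, -0.6990, 0.0940, -0.8980]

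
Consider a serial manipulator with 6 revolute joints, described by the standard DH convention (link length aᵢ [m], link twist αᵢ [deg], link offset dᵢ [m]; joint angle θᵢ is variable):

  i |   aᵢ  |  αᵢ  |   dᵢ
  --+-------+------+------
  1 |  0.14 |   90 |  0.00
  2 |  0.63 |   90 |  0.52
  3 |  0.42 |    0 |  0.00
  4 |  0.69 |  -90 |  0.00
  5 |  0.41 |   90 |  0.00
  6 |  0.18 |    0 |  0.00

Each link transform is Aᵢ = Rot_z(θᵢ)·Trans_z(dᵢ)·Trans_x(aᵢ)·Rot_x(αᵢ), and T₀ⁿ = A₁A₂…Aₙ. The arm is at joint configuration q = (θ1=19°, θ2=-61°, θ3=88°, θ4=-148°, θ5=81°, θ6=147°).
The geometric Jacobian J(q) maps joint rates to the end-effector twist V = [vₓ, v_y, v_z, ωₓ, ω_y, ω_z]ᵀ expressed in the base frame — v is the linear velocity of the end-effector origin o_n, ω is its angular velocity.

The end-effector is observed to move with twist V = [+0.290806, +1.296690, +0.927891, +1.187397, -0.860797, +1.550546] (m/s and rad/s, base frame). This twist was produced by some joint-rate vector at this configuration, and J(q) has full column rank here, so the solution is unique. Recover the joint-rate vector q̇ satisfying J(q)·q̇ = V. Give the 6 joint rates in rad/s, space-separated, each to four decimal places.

0.8060 0.6860 -0.1850 -0.8230 0.0470 -0.5740

o_n = [0.9618, -0.0455, -0.8335]
J₁: ẑ×o_n = [0.0455, 0.9618, -0.0000], ω = ẑ
J2: z=[0.3256, -0.9455, 0.0000] o=[0.1324, 0.0456, 0.0000] → [0.7881, 0.2714, 0.7546, 0.3256, -0.9455, 0.0000]
J3: z=[-0.8270, -0.2847, -0.4848] o=[0.5905, -0.3467, -0.5510] → [0.2265, -0.4136, -0.1433, -0.8270, -0.2847, -0.4848]
J4: z=[-0.8270, -0.2847, -0.4848] o=[0.7338, -0.7412, -0.5638] → [0.4141, -0.3335, -0.5105, -0.8270, -0.2847, -0.4848]
J5: z=[0.5598, -0.3361, -0.7574] o=[0.6974, -0.1218, -0.8656] → [0.0470, -0.2182, 0.1315, 0.5598, -0.3361, -0.7574]
J6: z=[-0.1815, 0.8422, -0.5078] o=[1.0289, 0.0511, -0.6973] → [-0.1638, 0.0094, 0.0741, -0.1815, 0.8422, -0.5078]
q̇ = J⁺·V = [0.8060, 0.6860, -0.1850, -0.8230, 0.0470, -0.5740]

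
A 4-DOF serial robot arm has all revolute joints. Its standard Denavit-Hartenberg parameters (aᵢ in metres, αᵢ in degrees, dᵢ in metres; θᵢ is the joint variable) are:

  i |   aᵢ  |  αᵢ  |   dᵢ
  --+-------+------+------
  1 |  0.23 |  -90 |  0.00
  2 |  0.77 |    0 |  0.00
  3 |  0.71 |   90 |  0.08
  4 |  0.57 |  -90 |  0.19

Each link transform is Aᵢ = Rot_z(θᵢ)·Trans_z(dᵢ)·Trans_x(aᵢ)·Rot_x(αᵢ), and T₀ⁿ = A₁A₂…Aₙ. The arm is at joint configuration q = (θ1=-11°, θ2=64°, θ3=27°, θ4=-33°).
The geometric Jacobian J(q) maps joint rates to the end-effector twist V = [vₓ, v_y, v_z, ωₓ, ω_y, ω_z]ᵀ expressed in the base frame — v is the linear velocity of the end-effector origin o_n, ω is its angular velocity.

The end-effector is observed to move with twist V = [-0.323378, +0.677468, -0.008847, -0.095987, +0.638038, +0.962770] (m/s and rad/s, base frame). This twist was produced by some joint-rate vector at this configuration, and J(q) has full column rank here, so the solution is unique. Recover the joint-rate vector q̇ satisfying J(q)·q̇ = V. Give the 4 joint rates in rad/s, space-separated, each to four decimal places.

0.9590 -0.0800 0.6880 -0.2160

o_n = [0.6793, -0.3668, -1.8832]
J₁: ẑ×o_n = [0.3668, 0.6793, -0.0000], ω = ẑ
J2: z=[0.1908, 0.9816, 0.0000] o=[0.2258, -0.0439, 0.0000] → [-1.8486, 0.3593, -0.5068, 0.1908, 0.9816, 0.0000]
J3: z=[0.1908, 0.9816, 0.0000] o=[0.5571, -0.1083, -0.6921] → [-1.1693, 0.2273, -0.1692, 0.1908, 0.9816, 0.0000]
J4: z=[0.9815, -0.1908, -0.0175] o=[0.5602, -0.0274, -1.4020] → [0.0859, 0.4703, -0.3104, 0.9815, -0.1908, -0.0175]
q̇ = J⁺·V = [0.9590, -0.0800, 0.6880, -0.2160]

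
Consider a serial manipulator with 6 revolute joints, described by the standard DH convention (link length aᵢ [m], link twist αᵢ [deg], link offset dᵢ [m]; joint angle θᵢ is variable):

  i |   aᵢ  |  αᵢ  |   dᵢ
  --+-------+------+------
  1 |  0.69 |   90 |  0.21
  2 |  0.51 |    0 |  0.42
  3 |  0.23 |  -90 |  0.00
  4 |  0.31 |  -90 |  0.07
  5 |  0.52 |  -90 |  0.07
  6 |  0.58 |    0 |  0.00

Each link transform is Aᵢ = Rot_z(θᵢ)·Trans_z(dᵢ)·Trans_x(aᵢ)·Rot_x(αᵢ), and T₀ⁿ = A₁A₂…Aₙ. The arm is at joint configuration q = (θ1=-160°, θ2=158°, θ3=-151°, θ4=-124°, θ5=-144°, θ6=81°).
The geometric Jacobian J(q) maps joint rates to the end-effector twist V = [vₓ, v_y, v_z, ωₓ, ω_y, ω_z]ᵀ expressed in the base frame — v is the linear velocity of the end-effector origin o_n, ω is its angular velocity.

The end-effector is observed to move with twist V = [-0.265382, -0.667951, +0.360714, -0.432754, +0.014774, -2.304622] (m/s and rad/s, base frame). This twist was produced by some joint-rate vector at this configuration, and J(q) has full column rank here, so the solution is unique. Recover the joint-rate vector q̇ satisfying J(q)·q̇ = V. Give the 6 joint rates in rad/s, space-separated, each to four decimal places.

o_n = [-0.0719, -0.0409, 0.8166]
J₁: ẑ×o_n = [0.0409, -0.0719, 0.0000], ω = ẑ
J2: z=[-0.3420, 0.9397, 0.0000] o=[-0.6484, -0.2360, 0.2100] → [0.5700, 0.2075, -0.6085, -0.3420, 0.9397, 0.0000]
J3: z=[-0.3420, 0.9397, 0.0000] o=[-0.3477, 0.3204, 0.4010] → [0.3905, 0.1421, -0.1356, -0.3420, 0.9397, 0.0000]
J4: z=[0.1145, 0.0417, 0.9925] o=[-0.5622, 0.2423, 0.4291] → [0.2972, 0.4423, -0.0529, 0.1145, 0.0417, 0.9925]
J5: z=[-0.9645, 0.2440, 0.1010] o=[-0.4804, 0.5456, 0.4774] → [0.1420, 0.3684, 0.4659, -0.9645, 0.2440, 0.1010]
J6: z=[0.2325, 0.6032, 0.7629] o=[-0.6130, 0.1678, 0.8165] → [0.1593, 0.4128, -0.3750, 0.2325, 0.6032, 0.7629]
q̇ = J⁺·V = [-0.7230, -0.2550, 0.8580, -0.9570, -0.0760, -0.8180]

-0.7230 -0.2550 0.8580 -0.9570 -0.0760 -0.8180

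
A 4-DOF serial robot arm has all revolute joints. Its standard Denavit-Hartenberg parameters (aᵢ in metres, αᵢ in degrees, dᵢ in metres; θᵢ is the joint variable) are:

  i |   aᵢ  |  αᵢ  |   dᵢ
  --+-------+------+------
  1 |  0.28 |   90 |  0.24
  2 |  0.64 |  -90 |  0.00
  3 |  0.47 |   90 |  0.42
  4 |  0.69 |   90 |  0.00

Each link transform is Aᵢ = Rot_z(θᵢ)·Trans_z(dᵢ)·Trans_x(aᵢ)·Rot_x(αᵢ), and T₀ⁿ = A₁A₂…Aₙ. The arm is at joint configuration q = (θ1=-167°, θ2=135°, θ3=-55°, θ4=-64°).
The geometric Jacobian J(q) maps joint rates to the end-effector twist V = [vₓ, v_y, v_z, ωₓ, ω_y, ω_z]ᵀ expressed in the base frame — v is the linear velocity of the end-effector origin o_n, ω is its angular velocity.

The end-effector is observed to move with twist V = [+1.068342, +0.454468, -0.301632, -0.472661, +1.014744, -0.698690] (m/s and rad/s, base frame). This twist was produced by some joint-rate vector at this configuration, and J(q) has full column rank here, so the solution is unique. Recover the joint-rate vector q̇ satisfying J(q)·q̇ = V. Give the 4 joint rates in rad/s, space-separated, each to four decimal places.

o_n = [0.1931, 0.6940, 1.1474]
J₁: ẑ×o_n = [-0.6940, 0.1931, 0.0000], ω = ẑ
J2: z=[-0.2250, 0.9744, 0.0000] o=[-0.2728, -0.0630, 0.2400] → [0.8841, 0.2041, -0.6243, -0.2250, 0.9744, 0.0000]
J3: z=[0.6890, 0.1591, -0.7071] o=[0.1681, 0.0388, 0.6925] → [0.5356, -0.3311, 0.4474, 0.6890, 0.1591, -0.7071]
J4: z=[-0.6934, 0.4286, -0.5792] o=[0.5566, 0.5236, 0.5862] → [0.3392, 0.5997, 0.0376, -0.6934, 0.4286, -0.5792]
q̇ = J⁺·V = [-0.1270, 0.6970, 0.2400, 0.6940]

-0.1270 0.6970 0.2400 0.6940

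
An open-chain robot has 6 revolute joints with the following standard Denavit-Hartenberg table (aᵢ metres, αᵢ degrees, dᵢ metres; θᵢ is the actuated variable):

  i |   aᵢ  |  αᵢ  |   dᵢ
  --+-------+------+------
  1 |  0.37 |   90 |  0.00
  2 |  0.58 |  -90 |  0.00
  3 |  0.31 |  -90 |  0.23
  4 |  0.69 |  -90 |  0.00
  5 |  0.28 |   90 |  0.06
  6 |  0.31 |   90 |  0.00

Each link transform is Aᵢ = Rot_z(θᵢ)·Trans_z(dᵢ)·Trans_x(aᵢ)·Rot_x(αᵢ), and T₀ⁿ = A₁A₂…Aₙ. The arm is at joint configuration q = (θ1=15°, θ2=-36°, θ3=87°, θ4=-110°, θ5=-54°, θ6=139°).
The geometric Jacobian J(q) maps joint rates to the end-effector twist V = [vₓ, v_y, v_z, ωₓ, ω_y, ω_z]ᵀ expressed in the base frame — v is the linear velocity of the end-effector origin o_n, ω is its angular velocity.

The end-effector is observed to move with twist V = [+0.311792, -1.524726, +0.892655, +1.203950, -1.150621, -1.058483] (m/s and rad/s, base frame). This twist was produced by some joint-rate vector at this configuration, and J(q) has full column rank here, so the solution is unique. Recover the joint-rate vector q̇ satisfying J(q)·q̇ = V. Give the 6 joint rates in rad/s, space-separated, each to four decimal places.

o_n = [1.2774, 0.6671, 0.4754]
J₁: ẑ×o_n = [-0.6671, 1.2774, 0.0000], ω = ẑ
J2: z=[0.2588, -0.9659, 0.0000] o=[0.3574, 0.0958, 0.0000] → [-0.4592, -0.1230, 1.0366, 0.2588, -0.9659, 0.0000]
J3: z=[0.5678, 0.1521, 0.8090] o=[0.8106, 0.2172, -0.3409] → [-0.2398, -0.0858, 0.1844, 0.5678, 0.1521, 0.8090]
J4: z=[-0.7939, -0.1585, 0.5870] o=[0.8738, 0.5546, -0.1644] → [-0.1675, 0.7449, -0.0253, -0.7939, -0.1585, 0.5870]
J5: z=[-0.0103, 0.9688, 0.2478] o=[1.2932, 0.4230, 0.3674] → [0.0441, -0.0028, 0.0128, -0.0103, 0.9688, 0.2478]
J6: z=[-0.9585, 0.0611, -0.2785] o=[1.2128, 0.4139, 0.6421] → [0.0604, -0.1778, -0.2467, -0.9585, 0.0611, -0.2785]
q̇ = J⁺·V = [-0.9790, 0.6780, 0.1360, -0.3990, -0.5570, -0.6560]

-0.9790 0.6780 0.1360 -0.3990 -0.5570 -0.6560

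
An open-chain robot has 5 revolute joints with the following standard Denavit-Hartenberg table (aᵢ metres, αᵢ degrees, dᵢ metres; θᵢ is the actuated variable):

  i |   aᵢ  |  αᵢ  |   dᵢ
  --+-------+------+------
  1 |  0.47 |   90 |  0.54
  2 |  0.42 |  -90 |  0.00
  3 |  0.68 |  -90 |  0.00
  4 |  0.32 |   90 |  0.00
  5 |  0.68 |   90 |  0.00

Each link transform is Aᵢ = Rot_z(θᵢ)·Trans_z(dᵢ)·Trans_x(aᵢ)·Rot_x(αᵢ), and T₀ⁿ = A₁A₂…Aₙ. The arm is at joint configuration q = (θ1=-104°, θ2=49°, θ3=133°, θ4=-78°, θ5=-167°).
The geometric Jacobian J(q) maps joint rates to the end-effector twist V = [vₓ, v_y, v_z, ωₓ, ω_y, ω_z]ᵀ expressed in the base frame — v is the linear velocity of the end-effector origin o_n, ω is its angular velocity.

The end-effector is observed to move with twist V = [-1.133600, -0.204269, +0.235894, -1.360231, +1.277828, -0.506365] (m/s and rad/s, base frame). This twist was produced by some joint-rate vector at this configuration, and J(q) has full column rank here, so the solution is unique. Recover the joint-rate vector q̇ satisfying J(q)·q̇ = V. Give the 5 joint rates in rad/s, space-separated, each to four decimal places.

-0.9960 0.8720 0.9240 0.6830 0.4070

o_n = [0.3398, -0.9086, 0.4082]
J₁: ẑ×o_n = [0.9086, 0.3398, -0.0000], ω = ẑ
J2: z=[-0.9703, 0.2419, 0.0000] o=[-0.1137, -0.4560, 0.5400] → [-0.0319, -0.1279, 0.3294, -0.9703, 0.2419, 0.0000]
J3: z=[0.1826, 0.7323, 0.6561] o=[-0.1804, -0.7234, 0.8570] → [-0.2071, 0.4232, -0.4148, 0.1826, 0.7323, 0.6561]
J4: z=[-0.5457, 0.6305, -0.5520] o=[0.3758, -0.5485, 0.5070] → [-0.2611, -0.0340, 0.2192, -0.5457, 0.6305, -0.5520]
J5: z=[-0.7620, -0.0993, 0.6399] o=[0.4874, -0.3022, 0.6781] → [0.4149, -0.3000, 0.4475, -0.7620, -0.0993, 0.6399]
q̇ = J⁺·V = [-0.9960, 0.8720, 0.9240, 0.6830, 0.4070]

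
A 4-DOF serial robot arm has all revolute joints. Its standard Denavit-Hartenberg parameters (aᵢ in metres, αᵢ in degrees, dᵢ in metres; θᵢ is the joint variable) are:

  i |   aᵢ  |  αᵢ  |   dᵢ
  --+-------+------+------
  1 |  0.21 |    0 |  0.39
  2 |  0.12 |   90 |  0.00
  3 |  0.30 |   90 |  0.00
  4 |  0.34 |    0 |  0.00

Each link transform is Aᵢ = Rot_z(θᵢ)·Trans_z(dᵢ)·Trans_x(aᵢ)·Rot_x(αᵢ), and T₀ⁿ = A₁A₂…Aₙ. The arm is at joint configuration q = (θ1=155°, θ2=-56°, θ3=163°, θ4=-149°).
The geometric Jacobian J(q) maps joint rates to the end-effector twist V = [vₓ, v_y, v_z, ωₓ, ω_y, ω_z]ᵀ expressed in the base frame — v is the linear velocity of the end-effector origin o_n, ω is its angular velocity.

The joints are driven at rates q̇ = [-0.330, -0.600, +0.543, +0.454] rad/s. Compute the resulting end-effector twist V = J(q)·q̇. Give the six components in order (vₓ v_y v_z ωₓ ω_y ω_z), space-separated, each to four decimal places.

o_n = [-0.3808, 0.1718, 0.3925]
J₁: ẑ×o_n = [-0.1718, -0.3808, 0.0000], ω = ẑ
J2: z=[0.0000, 0.0000, 1.0000] o=[-0.1903, 0.0887, 0.3900] → [-0.0830, -0.1904, 0.0000, 0.0000, 0.0000, 1.0000]
J3: z=[0.9877, 0.1564, 0.0000] o=[-0.2091, 0.2073, 0.3900] → [0.0004, -0.0025, -0.0082, 0.9877, 0.1564, 0.0000]
J4: z=[-0.0457, 0.2888, 0.9563] o=[-0.1642, -0.0761, 0.4777] → [-0.2617, -0.2110, 0.0512, -0.0457, 0.2888, 0.9563]
V = J·q̇ = [-0.0121, 0.1428, 0.0188, 0.5156, 0.2160, -0.4958]

-0.0121 0.1428 0.0188 0.5156 0.2160 -0.4958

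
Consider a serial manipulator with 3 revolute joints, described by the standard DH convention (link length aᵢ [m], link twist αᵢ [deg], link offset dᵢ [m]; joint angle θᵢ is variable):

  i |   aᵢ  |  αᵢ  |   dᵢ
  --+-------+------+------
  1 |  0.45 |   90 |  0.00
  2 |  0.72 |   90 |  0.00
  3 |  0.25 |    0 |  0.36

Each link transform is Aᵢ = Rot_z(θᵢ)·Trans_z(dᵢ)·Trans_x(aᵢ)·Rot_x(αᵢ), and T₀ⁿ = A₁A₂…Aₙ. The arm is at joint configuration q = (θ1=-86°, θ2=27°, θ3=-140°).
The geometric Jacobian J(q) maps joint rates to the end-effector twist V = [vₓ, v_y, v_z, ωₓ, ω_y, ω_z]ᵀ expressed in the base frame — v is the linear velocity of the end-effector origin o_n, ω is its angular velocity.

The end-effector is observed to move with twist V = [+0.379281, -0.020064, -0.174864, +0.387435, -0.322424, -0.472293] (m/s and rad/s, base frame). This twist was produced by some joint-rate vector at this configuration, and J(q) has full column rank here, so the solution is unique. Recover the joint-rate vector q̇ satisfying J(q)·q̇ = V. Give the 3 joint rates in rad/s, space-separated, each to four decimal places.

o_n = [0.2359, -1.0705, -0.0808]
J₁: ẑ×o_n = [1.0705, 0.2359, -0.0000], ω = ẑ
J2: z=[-0.9976, -0.0698, 0.0000] o=[0.0314, -0.4489, 0.0000] → [0.0056, -0.0806, 0.6343, -0.9976, -0.0698, 0.0000]
J3: z=[0.0317, -0.4529, -0.8910] o=[0.0761, -1.0889, 0.3269] → [0.2010, -0.1295, 0.0730, 0.0317, -0.4529, -0.8910]
q̇ = J⁺·V = [0.2120, -0.3640, 0.7680]

0.2120 -0.3640 0.7680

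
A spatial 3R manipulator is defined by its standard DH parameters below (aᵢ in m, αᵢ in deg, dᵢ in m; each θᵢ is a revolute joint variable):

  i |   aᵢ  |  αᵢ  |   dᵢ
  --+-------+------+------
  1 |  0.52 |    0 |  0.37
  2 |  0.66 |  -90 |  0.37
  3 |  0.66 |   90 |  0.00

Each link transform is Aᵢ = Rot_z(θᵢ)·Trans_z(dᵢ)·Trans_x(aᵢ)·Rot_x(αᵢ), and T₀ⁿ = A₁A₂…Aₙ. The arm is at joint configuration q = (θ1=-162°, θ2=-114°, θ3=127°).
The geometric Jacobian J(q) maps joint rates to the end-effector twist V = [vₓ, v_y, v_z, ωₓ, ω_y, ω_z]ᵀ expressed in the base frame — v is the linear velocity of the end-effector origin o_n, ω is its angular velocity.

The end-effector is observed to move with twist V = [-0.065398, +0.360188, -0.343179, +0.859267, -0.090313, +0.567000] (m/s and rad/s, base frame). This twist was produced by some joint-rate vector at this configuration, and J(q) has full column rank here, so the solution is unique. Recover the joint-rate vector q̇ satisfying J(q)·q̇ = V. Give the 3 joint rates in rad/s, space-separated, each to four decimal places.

0.2190 0.3480 -0.8640

o_n = [-0.4671, 0.1007, 0.2129]
J₁: ẑ×o_n = [-0.1007, -0.4671, 0.0000], ω = ẑ
J2: z=[0.0000, 0.0000, 1.0000] o=[-0.4945, -0.1607, 0.3700] → [-0.2614, 0.0275, 0.0000, 0.0000, 0.0000, 1.0000]
J3: z=[-0.9945, 0.1045, 0.0000] o=[-0.4256, 0.4957, 0.7400] → [-0.0551, -0.5242, 0.3972, -0.9945, 0.1045, 0.0000]
q̇ = J⁺·V = [0.2190, 0.3480, -0.8640]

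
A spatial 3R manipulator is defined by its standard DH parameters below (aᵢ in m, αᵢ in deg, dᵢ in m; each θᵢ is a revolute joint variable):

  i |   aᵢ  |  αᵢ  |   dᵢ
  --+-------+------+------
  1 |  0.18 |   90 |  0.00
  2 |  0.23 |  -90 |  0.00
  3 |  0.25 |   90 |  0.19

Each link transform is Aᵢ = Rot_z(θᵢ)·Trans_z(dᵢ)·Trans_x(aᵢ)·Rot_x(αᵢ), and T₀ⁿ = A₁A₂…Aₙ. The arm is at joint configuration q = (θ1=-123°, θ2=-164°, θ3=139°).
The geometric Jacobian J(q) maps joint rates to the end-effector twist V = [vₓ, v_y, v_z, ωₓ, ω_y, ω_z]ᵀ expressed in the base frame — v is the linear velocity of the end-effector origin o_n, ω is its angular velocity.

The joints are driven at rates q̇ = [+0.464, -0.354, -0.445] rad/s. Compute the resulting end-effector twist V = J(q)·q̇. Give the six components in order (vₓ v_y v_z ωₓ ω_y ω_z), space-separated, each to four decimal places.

0.2625 0.0859 -0.0246 0.3637 -0.0899 0.8918

o_n = [0.0326, -0.2509, -0.1940]
J₁: ẑ×o_n = [0.2509, 0.0326, -0.0000], ω = ẑ
J2: z=[-0.8387, 0.5446, 0.0000] o=[-0.0980, -0.1510, 0.0000] → [-0.1057, -0.1627, 0.0126, -0.8387, 0.5446, 0.0000]
J3: z=[-0.1501, -0.2312, -0.9613] o=[0.0224, 0.0345, -0.0634] → [-0.2441, -0.0295, 0.0452, -0.1501, -0.2312, -0.9613]
V = J·q̇ = [0.2625, 0.0859, -0.0246, 0.3637, -0.0899, 0.8918]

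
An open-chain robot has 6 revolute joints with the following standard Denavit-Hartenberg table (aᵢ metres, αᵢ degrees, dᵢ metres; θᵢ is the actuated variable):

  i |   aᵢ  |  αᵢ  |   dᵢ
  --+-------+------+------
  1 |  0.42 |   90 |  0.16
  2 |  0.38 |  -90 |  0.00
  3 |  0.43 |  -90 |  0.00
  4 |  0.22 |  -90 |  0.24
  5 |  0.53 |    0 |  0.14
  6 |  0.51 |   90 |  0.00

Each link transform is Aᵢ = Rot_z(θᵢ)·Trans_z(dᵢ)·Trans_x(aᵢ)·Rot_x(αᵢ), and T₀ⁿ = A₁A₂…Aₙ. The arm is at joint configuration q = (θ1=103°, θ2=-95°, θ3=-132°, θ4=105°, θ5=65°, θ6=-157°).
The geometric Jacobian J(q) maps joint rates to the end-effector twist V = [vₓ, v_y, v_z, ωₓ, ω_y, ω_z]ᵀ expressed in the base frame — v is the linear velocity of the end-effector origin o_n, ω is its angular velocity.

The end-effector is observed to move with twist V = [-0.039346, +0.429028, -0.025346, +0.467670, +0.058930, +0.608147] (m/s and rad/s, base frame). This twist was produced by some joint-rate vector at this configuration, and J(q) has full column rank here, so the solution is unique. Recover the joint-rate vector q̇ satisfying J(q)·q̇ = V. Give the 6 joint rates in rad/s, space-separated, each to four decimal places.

0.2390 0.2400 0.0310 -0.1170 0.1300 -0.5580

o_n = [0.3078, 0.0774, -0.2623]
J₁: ẑ×o_n = [-0.0774, 0.3078, 0.0000], ω = ẑ
J2: z=[0.9744, 0.2250, 0.0000] o=[-0.0945, 0.4092, 0.1600] → [-0.0950, 0.4115, -0.4138, 0.9744, 0.2250, 0.0000]
J3: z=[-0.2241, 0.9707, -0.0872] o=[-0.0870, 0.3770, -0.2186] → [-0.0685, -0.0442, -0.3161, -0.2241, 0.9707, -0.0872]
J4: z=[0.6666, 0.0874, -0.7403] o=[0.2187, 0.4733, 0.0681] → [-0.3219, 0.1542, -0.2717, 0.6666, 0.0874, -0.7403]
J5: z=[-0.7448, 0.0349, -0.6664] o=[0.3858, 0.2752, -0.1290] → [-0.1365, -0.0472, 0.1501, -0.7448, 0.0349, -0.6664]
J6: z=[-0.7448, 0.0349, -0.6664] o=[-0.0314, 0.0151, 0.1135] → [0.0284, -0.5059, -0.0582, -0.7448, 0.0349, -0.6664]
q̇ = J⁺·V = [0.2390, 0.2400, 0.0310, -0.1170, 0.1300, -0.5580]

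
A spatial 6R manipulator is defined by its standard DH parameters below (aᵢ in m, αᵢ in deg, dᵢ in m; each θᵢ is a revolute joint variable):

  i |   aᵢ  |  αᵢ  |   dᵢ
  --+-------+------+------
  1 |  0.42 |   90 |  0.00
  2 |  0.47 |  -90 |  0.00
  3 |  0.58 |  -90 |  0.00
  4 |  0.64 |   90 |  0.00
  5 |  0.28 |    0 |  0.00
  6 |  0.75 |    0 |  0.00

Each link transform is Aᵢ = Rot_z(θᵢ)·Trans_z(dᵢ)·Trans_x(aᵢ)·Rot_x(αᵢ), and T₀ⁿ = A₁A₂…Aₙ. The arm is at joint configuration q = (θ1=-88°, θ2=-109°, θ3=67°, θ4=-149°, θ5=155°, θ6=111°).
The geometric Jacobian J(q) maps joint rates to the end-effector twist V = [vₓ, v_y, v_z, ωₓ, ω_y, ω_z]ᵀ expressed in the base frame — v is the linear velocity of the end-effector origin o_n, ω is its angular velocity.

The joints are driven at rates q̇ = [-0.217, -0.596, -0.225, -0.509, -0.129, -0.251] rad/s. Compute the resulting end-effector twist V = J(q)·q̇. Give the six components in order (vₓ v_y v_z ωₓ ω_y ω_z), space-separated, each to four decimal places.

o_n = [0.0314, -0.2025, -1.1571]
J₁: ẑ×o_n = [0.2025, 0.0314, -0.0000], ω = ẑ
J2: z=[-0.9994, -0.0349, 0.0000] o=[0.0147, -0.4197, 0.0000] → [0.0404, -1.1564, -0.2165, -0.9994, -0.0349, 0.0000]
J3: z=[0.0330, -0.9449, -0.3256] o=[0.0093, -0.2668, -0.4444] → [0.6944, 0.0163, 0.0230, 0.0330, -0.9449, -0.3256]
J4: z=[0.4010, -0.2859, 0.8704] o=[0.5403, -0.1745, -0.6587] → [0.1669, -0.2431, -0.1567, 0.4010, -0.2859, 0.8704]
J5: z=[-0.4998, 0.7280, 0.4693] o=[0.0490, -0.5733, -0.5633] → [-0.6063, -0.3050, -0.1726, -0.4998, 0.7280, 0.4693]
J6: z=[-0.4998, 0.7280, 0.4693] o=[0.2912, -0.4490, -0.4981] → [-0.5954, -0.4513, 0.0659, -0.4998, 0.7280, 0.4693]
V = J·q̇ = [-0.0815, 0.9551, 0.2094, 0.5741, 0.1023, -0.7651]

-0.0815 0.9551 0.2094 0.5741 0.1023 -0.7651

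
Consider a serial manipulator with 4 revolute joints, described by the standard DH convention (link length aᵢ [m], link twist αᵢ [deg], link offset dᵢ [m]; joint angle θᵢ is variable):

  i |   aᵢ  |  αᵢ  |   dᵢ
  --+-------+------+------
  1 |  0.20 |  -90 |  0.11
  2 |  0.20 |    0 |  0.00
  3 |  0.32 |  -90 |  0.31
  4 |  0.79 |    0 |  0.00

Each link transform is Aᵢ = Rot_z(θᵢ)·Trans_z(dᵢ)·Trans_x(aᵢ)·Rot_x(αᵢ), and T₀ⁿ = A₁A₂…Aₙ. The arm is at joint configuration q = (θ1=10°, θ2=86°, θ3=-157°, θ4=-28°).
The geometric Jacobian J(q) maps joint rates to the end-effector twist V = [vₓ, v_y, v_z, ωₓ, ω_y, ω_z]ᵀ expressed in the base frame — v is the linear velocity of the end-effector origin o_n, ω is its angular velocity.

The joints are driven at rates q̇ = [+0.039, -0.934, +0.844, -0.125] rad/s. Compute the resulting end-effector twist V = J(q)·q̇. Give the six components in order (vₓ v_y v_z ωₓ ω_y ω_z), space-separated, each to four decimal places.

0.0384 0.1169 -0.0010 -0.1008 -0.1092 0.0797

o_n = [0.4187, 0.7652, 0.8726]
J₁: ẑ×o_n = [-0.7652, 0.4187, 0.0000], ω = ẑ
J2: z=[-0.1736, 0.9848, 0.0000] o=[0.1970, 0.0347, 0.1100] → [0.7510, 0.1324, -0.3452, -0.1736, 0.9848, 0.0000]
J3: z=[-0.1736, 0.9848, 0.0000] o=[0.2107, 0.0372, -0.0895] → [0.9475, 0.1671, -0.3313, -0.1736, 0.9848, 0.0000]
J4: z=[0.9312, 0.1642, -0.3256] o=[0.2595, 0.3605, 0.2131] → [0.2400, -0.6660, 0.3507, 0.9312, 0.1642, -0.3256]
V = J·q̇ = [0.0384, 0.1169, -0.0010, -0.1008, -0.1092, 0.0797]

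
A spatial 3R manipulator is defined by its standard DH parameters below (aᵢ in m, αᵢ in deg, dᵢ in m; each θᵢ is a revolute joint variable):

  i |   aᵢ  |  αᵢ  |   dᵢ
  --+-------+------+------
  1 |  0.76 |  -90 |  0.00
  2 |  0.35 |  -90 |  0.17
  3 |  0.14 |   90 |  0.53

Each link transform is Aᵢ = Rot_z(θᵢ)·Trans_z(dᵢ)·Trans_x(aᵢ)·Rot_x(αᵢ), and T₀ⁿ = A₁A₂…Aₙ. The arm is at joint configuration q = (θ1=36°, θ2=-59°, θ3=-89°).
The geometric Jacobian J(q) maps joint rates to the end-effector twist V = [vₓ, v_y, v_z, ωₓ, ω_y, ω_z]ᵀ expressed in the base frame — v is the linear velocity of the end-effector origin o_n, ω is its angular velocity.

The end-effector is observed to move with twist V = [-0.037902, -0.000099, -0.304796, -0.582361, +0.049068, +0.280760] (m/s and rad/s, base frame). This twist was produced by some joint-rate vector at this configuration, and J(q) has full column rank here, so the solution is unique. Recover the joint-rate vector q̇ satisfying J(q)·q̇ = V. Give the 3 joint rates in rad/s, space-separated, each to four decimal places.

0.0150 0.3820 -0.5160

o_n = [0.9470, 1.0712, 0.0291]
J₁: ẑ×o_n = [-1.0712, 0.9470, 0.0000], ω = ẑ
J2: z=[-0.5878, 0.8090, 0.0000] o=[0.6149, 0.4467, 0.0000] → [0.0236, 0.0171, -0.6358, -0.5878, 0.8090, 0.0000]
J3: z=[0.6935, 0.5038, -0.5150] o=[0.6608, 0.6902, 0.3000] → [0.0598, 0.0404, 0.1200, 0.6935, 0.5038, -0.5150]
q̇ = J⁺·V = [0.0150, 0.3820, -0.5160]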